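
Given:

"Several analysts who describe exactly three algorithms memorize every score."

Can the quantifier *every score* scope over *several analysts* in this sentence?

Yes

Although the sentence contains a relative clause (*who describe exactly three algorithms*), *every score* is outside it, in the matrix VP.
With no island boundary between them, the object can take inverse scope over the subject via ordinary QR within the clause.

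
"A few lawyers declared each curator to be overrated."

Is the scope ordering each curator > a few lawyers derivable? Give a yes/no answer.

Yes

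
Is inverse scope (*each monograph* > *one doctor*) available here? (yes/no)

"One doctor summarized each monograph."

*one doctor* and *each monograph* are co-arguments of the matrix verb, with nothing but a clause-internal boundary between them.
Clause-internal QR can adjoin the lower DP above the subject, yielding the inverse reading.
The sentence is scopally ambiguous between *one doctor* > *each monograph* and *each monograph* > *one doctor*.

Yes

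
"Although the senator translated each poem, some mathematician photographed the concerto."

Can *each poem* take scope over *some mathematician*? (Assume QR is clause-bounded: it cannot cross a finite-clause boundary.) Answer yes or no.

No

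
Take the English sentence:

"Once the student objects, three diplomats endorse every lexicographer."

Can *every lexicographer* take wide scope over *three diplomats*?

*every lexicographer* is a matrix argument; the adjunct is an island but the target quantifier is outside it.
Ordinary QR to a clause-peripheral position gives the wide-scope LF for the lower DP.
Both orderings are possible: *three diplomats* > *every lexicographer* and *every lexicographer* > *three diplomats*.

Yes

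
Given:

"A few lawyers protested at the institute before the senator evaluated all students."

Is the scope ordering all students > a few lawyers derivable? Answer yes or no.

*all students* occurs within the adjunct clause *before the senator evaluated all students*.
Since the clause is an adjunct (not a complement), the Adjunct Condition blocks QR across its edge.
There is no licit LF on which *all students* c-commands *a few lawyers*.

No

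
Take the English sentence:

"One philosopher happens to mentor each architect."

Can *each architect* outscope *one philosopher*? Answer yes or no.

*each architect* is the object of the infinitival complement of a raising predicate; raising infinitives are transparent for QR, so the two DPs are in effect clausemates.
Ordinary QR to a clause-peripheral position gives the wide-scope LF for the lower DP.

Yes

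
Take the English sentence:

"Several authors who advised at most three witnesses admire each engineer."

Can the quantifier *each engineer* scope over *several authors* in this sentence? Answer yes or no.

Yes

*each engineer* sits in the matrix clause, not in the relative clause on *several authors*.
With no island boundary between them, the object can take inverse scope over the subject via ordinary QR within the clause.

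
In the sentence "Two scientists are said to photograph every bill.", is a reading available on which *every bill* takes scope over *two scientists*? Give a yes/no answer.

The matrix predicate is a raising verb, whose infinitival complement is not a scope island — *every bill* can QR into the matrix clause.
Clause-internal QR can adjoin the lower DP above the subject, yielding the inverse reading.
Both orderings are possible: *two scientists* > *every bill* and *every bill* > *two scientists*.

Yes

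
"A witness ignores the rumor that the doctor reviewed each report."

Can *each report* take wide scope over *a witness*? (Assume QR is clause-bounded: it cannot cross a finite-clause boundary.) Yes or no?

No

*each report* is embedded in the complex NP *the rumor that the doctor reviewed each report*.
The Complex NP Constraint bars QR out of the complement clause of a noun.
*each report* > *a witness* would require crossing that boundary, which is illicit.
(Only the surface reading survives: one fixed witness with respect to all the relevant reports.)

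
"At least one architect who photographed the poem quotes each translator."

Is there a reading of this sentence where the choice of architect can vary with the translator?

The paraphrase describes the scope ordering *each translator* > *at least one architect*.
The RC *who photographed the poem* is an island, but *each translator* is not inside it — it is the matrix object, a clausemate of *at least one architect*.
With no island boundary between them, the object can take inverse scope over the subject via ordinary QR within the clause.

Yes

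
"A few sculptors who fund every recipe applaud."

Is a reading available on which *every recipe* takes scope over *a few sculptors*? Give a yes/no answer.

*every recipe* occurs within the relative clause *who fund every recipe*.
Relative clauses block scope extraction: QR cannot target a position outside the modified NP.
The inverse ordering *every recipe* > *a few sculptors* is therefore underivable.

No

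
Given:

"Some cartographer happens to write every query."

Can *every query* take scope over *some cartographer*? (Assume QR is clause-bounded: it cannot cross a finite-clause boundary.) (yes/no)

Raising constructions are monoclausal for scope purposes; *every query* is not separated from *some cartographer* by any island.
Since no island is crossed, the inverse ordering is licensed alongside surface scope.

Yes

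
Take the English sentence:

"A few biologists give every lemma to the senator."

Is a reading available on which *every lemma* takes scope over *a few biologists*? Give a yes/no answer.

*every lemma* and *a few biologists* are in the same minimal clause.
Nothing blocks QR of the lower DP to a position above the higher one, so inverse scope is available.

Yes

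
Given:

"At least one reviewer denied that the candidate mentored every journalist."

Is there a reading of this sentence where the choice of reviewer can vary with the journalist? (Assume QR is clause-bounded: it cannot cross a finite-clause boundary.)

No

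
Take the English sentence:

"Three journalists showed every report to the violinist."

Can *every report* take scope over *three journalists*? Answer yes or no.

*every report* and *three journalists* are in the same minimal clause.
Since no island is crossed, the inverse ordering is licensed alongside surface scope.

Yes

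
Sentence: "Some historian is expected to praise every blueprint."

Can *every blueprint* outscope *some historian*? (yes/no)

Yes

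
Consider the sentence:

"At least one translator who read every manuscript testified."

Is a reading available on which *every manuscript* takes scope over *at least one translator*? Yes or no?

No

The DP *every manuscript* is contained in the relative clause *who read every manuscript*.
Quantifiers inside a relative clause are trapped there; the RC boundary blocks QR.
So the wide-scope reading for *every manuscript* is blocked.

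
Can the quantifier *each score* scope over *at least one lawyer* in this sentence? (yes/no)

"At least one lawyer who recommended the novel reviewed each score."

Yes

The RC *who recommended the novel* is an island, but *each score* is not inside it — it is the matrix object, a clausemate of *at least one lawyer*.
QR within a single clause is free, so the lower quantifier may take scope over the higher one.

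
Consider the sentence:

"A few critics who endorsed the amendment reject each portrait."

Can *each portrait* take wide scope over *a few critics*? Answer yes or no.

The RC *who endorsed the amendment* is an island, but *each portrait* is not inside it — it is the matrix object, a clausemate of *a few critics*.
No island intervenes, so both surface and inverse scope are derivable.
So *each portrait* > *a few critics* is among the available readings.

Yes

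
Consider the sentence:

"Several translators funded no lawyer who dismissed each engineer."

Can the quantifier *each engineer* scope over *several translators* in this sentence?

No

Structurally, *each engineer* is inside the relative clause *who dismissed each engineer* modifying *no lawyer*.
Relative clauses block scope extraction: QR cannot target a position outside the modified NP.
There is no licit LF on which *each engineer* c-commands *several translators*.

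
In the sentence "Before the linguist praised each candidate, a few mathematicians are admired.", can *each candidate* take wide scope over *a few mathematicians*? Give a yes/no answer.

No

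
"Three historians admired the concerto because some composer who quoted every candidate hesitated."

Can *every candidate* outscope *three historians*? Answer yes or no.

The target quantifier *every candidate* is part of the relative clause *who quoted every candidate*, which is itself inside the adjunct *because some composer who quoted every candidate hesitated*.
Even if one barrier were somehow void, the other would still block QR.
*every candidate* > *three historians* would require crossing that boundary, which is illicit.

No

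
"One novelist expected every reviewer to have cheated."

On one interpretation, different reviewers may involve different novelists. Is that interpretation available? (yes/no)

This is the *every reviewer* > *one novelist* reading.
*every reviewer* is the subject of an ECM infinitive — the infinitival complement of an ECM verb is not a scope island, so *every reviewer* can raise into the matrix clause.
Clause-internal QR can adjoin the lower DP above the subject, yielding the inverse reading.

Yes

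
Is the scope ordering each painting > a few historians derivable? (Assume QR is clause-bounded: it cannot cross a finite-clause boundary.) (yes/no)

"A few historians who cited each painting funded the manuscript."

The target quantifier *each painting* is part of the relative clause *who cited each painting*.
Relative clauses are scope islands: a quantifier cannot QR out of a relative clause to take scope in the matrix clause.
There is no licit LF on which *each painting* c-commands *a few historians*.

No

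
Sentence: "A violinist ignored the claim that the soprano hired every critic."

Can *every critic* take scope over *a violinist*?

Structurally, *every critic* is inside the complex NP *the claim that the soprano hired every critic*.
Since the clause is the complement of a nominal head, the CNPC blocks scope extraction.
So the wide-scope reading for *every critic* is blocked.

No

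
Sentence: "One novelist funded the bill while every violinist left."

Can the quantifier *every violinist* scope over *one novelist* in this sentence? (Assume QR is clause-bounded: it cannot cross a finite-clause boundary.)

Structurally, *every violinist* is inside the adjunct clause *while every violinist left*.
Adjuncts are opaque for quantifier raising; a quantifier in an adjunct stays inside it.
*every violinist* > *one novelist* would require crossing that boundary, which is illicit.

No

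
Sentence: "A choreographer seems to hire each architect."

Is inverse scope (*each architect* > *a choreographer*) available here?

Yes

*each architect* is the object of the infinitival complement of a raising predicate; raising infinitives are transparent for QR, so the two DPs are in effect clausemates.
Since no island is crossed, the inverse ordering is licensed alongside surface scope.
The sentence is scopally ambiguous between *a choreographer* > *each architect* and *each architect* > *a choreographer*.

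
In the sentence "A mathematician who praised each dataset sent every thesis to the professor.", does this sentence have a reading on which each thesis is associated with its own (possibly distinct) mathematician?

Yes

The described interpretation is the *every thesis* > *a mathematician* scoping.
The relative clause *who praised each dataset* modifies *a mathematician*, but *every thesis* is not inside that relative clause — it is an argument of the matrix verb.
With no island boundary between them, the object can take inverse scope over the subject via ordinary QR within the clause.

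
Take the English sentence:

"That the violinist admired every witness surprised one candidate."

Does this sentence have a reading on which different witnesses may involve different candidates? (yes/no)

No

The described interpretation is the *every witness* > *one candidate* scoping.
*every witness* sits inside the sentential subject *that the violinist admired every witness*.
Sentential subjects are islands: a quantifier inside the subject clause cannot raise over the matrix predicate.
So the wide-scope reading for *every witness* is blocked.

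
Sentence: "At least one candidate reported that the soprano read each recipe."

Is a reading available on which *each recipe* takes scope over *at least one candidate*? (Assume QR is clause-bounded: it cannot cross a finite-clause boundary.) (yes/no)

*each recipe* sits inside the finite complement clause *that the soprano read each recipe*.
Under clause-bounded QR, a quantifier in an embedded finite clause cannot raise into the matrix clause.
So the wide-scope reading for *each recipe* is blocked.

No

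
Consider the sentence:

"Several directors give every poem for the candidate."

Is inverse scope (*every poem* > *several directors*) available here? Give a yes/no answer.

Yes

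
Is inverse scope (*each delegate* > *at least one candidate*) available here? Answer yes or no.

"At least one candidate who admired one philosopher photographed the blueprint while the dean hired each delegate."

No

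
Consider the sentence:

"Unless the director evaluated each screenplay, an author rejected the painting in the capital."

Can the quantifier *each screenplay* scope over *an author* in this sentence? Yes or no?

No

*each screenplay* is embedded in the adjunct clause *unless the director evaluated each screenplay*.
Adverbial clauses are not L-marked, so they are barriers for QR — the quantifier cannot escape the adjunct.
*each screenplay* is confined to the island and cannot take scope over *an author*.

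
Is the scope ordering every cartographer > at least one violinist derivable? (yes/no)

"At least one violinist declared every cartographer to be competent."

*every cartographer* is the subject of an ECM infinitive — the infinitival complement of an ECM verb is not a scope island, so *every cartographer* can raise into the matrix clause.
No island intervenes, so both surface and inverse scope are derivable.
The sentence is scopally ambiguous between *at least one violinist* > *every cartographer* and *every cartographer* > *at least one violinist*.

Yes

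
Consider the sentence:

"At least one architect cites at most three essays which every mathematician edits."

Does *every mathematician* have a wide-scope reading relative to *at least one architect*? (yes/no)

No

*every mathematician* is embedded in the relative clause *which every mathematician edits* modifying *at most three essays*.
Relative clauses block scope extraction: QR cannot target a position outside the modified NP.
Hence only narrow scope for *every mathematician* (under *at least one architect*) survives.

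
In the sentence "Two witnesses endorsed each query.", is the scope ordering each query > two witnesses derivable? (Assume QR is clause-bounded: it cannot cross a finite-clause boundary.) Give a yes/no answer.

Both DPs are arguments of the same predicate; there is no clause or island boundary between them.
Clause-internal QR can adjoin the lower DP above the subject, yielding the inverse reading.

Yes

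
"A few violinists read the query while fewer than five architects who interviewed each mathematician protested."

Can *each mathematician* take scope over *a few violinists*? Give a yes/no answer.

The target quantifier *each mathematician* is part of the relative clause *who interviewed each mathematician*, which is itself inside the adjunct *while fewer than five architects who interviewed each mathematician protested*.
Nested islands: the RC island is itself inside an adjunct island, so wide scope is doubly excluded.
*each mathematician* > *a few violinists* would require crossing that boundary, which is illicit.

No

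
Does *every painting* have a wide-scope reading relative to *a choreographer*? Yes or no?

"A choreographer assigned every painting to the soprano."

*every painting* is the matrix object and *a choreographer* the matrix subject; the two are clausemates.
Since no island is crossed, the inverse ordering is licensed alongside surface scope.
The sentence is scopally ambiguous between *a choreographer* > *every painting* and *every painting* > *a choreographer*.

Yes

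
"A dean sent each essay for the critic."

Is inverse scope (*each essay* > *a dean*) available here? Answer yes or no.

Yes

*each essay* is the matrix object and *a dean* the matrix subject; the two are clausemates.
Since no island is crossed, the inverse ordering is licensed alongside surface scope.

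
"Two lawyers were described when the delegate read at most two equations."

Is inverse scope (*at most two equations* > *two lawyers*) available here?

No

The target quantifier *at most two equations* is part of the adjunct clause *when the delegate read at most two equations*.
The adjunct-island constraint bars QR out of an adverbial clause.
There is no licit LF on which *at most two equations* c-commands *two lawyers*.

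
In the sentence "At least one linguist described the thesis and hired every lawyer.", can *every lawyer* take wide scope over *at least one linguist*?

No

Structurally, *every lawyer* is inside one conjunct of the coordinate structure (*hired every lawyer*).
QR out of a conjunct would have to apply non-ATB, which the CSC forbids.
So *every lawyer* cannot raise to a position above *at least one linguist*.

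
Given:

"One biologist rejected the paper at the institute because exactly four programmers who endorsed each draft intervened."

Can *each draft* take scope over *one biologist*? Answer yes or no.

*each draft* is embedded in the relative clause *who endorsed each draft*, which is itself inside the adjunct *because exactly four programmers who endorsed each draft intervened*.
The quantifier would have to escape first the RC and then the adjunct — two independent island violations.
There is no licit LF on which *each draft* c-commands *one biologist*.

No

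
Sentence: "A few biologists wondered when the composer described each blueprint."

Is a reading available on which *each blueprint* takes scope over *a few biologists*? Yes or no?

No

The DP *each blueprint* is contained in the embedded question *when the composer described each blueprint*.
Embedded wh-clauses are opaque for QR, so the quantifier stays inside the question.
*each blueprint* is confined to the island and cannot take scope over *a few biologists*.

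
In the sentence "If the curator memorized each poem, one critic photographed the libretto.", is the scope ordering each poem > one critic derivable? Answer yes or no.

No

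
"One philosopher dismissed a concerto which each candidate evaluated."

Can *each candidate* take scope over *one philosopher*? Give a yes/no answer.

*each candidate* occurs within the relative clause *which each candidate evaluated* modifying *a concerto*.
Relative clauses are scope islands: a quantifier cannot QR out of a relative clause to take scope in the matrix clause.
There is no licit LF on which *each candidate* c-commands *one philosopher*.

No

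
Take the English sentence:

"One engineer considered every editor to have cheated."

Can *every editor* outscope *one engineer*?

Yes

This is an ECM construction: *every editor* is the infinitival subject, Case-marked by the matrix verb, and the infinitive is transparent for QR.
QR within a single clause is free, so the lower quantifier may take scope over the higher one.
The sentence is scopally ambiguous between *one engineer* > *every editor* and *every editor* > *one engineer*.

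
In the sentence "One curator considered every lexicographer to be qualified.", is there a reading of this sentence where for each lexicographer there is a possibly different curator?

The described interpretation is the *every lexicographer* > *one curator* scoping.
*every lexicographer* is an ECM subject; ECM complements are not islands, and the embedded quantifier may take matrix scope.
Ordinary QR to a clause-peripheral position gives the wide-scope LF for the lower DP.
Both orderings are possible: *one curator* > *every lexicographer* and *every lexicographer* > *one curator*.

Yes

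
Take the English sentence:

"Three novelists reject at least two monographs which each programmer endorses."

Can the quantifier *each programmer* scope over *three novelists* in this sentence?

No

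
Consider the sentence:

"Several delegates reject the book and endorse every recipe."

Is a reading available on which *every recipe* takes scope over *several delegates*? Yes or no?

No

The DP *every recipe* is contained in one conjunct of the coordinate structure (*endorse every recipe*).
A quantifier cannot raise out of one conjunct of a coordination across the whole coordinate structure — the CSC applies to QR.
The inverse ordering *every recipe* > *several delegates* is therefore underivable.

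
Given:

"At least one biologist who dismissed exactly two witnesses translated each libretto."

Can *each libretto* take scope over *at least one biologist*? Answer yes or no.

Yes

Although the sentence contains a relative clause (*who dismissed exactly two witnesses*), *each libretto* is outside it, in the matrix VP.
QR within a single clause is free, so the lower quantifier may take scope over the higher one.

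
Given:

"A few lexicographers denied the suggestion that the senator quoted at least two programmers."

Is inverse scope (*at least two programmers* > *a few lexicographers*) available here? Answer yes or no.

No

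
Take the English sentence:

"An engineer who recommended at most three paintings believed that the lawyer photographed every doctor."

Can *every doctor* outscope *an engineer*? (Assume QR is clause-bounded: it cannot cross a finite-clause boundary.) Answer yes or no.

No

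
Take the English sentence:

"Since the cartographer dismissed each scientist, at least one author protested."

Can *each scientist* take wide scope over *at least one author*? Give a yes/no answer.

No

*each scientist* sits inside the adjunct clause *since the cartographer dismissed each scientist*.
Adjuncts are opaque for quantifier raising; a quantifier in an adjunct stays inside it.
*each scientist* > *at least one author* would require crossing that boundary, which is illicit.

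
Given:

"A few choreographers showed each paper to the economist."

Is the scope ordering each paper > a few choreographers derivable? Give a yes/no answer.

*each paper* and *a few choreographers* are in the same minimal clause.
Clause-internal QR can adjoin the lower DP above the subject, yielding the inverse reading.
Both orderings are possible: *a few choreographers* > *each paper* and *each paper* > *a few choreographers*.

Yes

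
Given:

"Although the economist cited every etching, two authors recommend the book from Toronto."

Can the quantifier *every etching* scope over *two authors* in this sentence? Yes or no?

Structurally, *every etching* is inside the adjunct clause *although the economist cited every etching*.
Scope out of an adjunct clause is unavailable: QR respects the adjunct-island constraint.
So *every etching* cannot raise to a position above *two authors*.

No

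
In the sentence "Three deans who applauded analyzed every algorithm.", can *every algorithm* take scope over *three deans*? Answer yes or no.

Yes

The RC *who applauded* is an island, but *every algorithm* is not inside it — it is the matrix object, a clausemate of *three deans*.
Clause-internal QR can adjoin the lower DP above the subject, yielding the inverse reading.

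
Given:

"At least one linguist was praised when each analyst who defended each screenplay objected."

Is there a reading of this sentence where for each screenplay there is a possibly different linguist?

No

The described interpretation is the *each screenplay* > *at least one linguist* scoping.
*each screenplay* sits inside the relative clause *who defended each screenplay*, which is itself inside the adjunct *when each analyst who defended each screenplay objected*.
Both the relative clause and the enclosing adjunct are scope islands; QR cannot cross either.
Hence only narrow scope for *each screenplay* (under *at least one linguist*) survives.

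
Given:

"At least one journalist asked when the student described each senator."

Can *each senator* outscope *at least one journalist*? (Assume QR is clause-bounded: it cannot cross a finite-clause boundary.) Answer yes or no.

No

The target quantifier *each senator* is part of the embedded question *when the student described each senator*.
Embedded questions are wh-islands: a quantifier inside an indirect question cannot QR into the matrix clause.
Hence only narrow scope for *each senator* (under *at least one journalist*) survives.
(Only the surface reading survives: one fixed journalist with respect to all the relevant senators.)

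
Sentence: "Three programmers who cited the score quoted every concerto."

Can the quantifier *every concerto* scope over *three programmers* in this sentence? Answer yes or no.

Yes

*every concerto* sits in the matrix clause, not in the relative clause on *three programmers*.
Nothing blocks QR of the lower DP to a position above the higher one, so inverse scope is available.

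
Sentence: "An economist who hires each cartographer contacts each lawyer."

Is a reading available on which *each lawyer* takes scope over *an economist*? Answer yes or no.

Yes

*each lawyer* is a matrix argument; only *an economist* is modified by the relative clause *who hires each cartographer*, so the RC island is irrelevant to the target quantifier.
Nothing blocks QR of the lower DP to a position above the higher one, so inverse scope is available.
Both orderings are possible: *an economist* > *each lawyer* and *each lawyer* > *an economist*.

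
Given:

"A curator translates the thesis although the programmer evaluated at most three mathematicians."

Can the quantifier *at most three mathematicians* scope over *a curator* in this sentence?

The target quantifier *at most three mathematicians* is part of the adjunct clause *although the programmer evaluated at most three mathematicians*.
The adjunct-island constraint bars QR out of an adverbial clause.
So *at most three mathematicians* cannot raise to a position above *a curator*.

No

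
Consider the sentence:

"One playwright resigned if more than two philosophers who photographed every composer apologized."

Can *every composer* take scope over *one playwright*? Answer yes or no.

No

The target quantifier *every composer* is part of the relative clause *who photographed every composer*, which is itself inside the adjunct *if more than two philosophers who photographed every composer apologized*.
Nested islands: the RC island is itself inside an adjunct island, so wide scope is doubly excluded.
So the wide-scope reading for *every composer* is blocked.
(Only the surface reading survives: one fixed playwright with respect to all the relevant composers.)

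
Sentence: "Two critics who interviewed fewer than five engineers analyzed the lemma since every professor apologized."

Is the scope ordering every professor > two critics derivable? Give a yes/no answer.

*every professor* occurs within the adjunct clause *since every professor apologized*.
The adjunct-island constraint bars QR out of an adverbial clause.
So *every professor* cannot raise high enough to outscope *two critics*; only the surface ordering *two critics* > *every professor* is available.

No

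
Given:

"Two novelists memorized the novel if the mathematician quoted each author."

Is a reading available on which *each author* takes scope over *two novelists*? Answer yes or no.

*each author* sits inside the adjunct clause *if the mathematician quoted each author*.
Adjunct clauses are scope islands: a quantifier inside an adjunct cannot raise into the matrix clause.
*each author* > *two novelists* would require crossing that boundary, which is illicit.

No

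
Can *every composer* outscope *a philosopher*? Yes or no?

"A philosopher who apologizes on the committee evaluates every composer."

*every composer* is a matrix argument; only *a philosopher* is modified by the relative clause *who apologizes on the committee*, so the RC island is irrelevant to the target quantifier.
Nothing blocks QR of the lower DP to a position above the higher one, so inverse scope is available.
So *every composer* > *a philosopher* is among the available readings.

Yes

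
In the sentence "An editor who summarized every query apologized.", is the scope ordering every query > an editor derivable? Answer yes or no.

No

The DP *every query* is contained in the relative clause *who summarized every query*.
Relative clauses are scope islands: a quantifier cannot QR out of a relative clause to take scope in the matrix clause.
Hence only narrow scope for *every query* (under *an editor*) survives.
(Only the surface reading survives: one fixed editor with respect to all the relevant queries.)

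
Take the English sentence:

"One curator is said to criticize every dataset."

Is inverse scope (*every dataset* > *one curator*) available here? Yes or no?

Yes

The matrix predicate is a raising verb, whose infinitival complement is not a scope island — *every dataset* can QR into the matrix clause.
No island intervenes, so both surface and inverse scope are derivable.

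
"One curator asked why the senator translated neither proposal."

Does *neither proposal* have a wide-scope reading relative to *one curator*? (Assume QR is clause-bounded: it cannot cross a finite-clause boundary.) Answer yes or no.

*neither proposal* occurs within the embedded question *why the senator translated neither proposal*.
QR across an interrogative CP boundary is ruled out as a wh-island violation.
Hence only narrow scope for *neither proposal* (under *one curator*) survives.
(Only the surface reading survives: one fixed curator with respect to all the relevant proposals.)

No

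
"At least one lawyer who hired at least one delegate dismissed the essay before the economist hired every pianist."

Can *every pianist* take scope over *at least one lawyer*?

No

*every pianist* is embedded in the adjunct clause *before the economist hired every pianist*.
Adverbial clauses are not L-marked, so they are barriers for QR — the quantifier cannot escape the adjunct.
*every pianist* > *at least one lawyer* would require crossing that boundary, which is illicit.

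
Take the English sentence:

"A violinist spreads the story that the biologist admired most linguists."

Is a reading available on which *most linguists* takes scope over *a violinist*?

No

*most linguists* is embedded in the complex NP *the story that the biologist admired most linguists*.
The Complex NP Constraint bars QR out of the complement clause of a noun.
Hence only narrow scope for *most linguists* (under *a violinist*) survives.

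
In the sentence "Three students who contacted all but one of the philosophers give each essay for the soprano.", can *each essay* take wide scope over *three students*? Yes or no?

*each essay* sits in the matrix clause, not in the relative clause on *three students*.
QR within a single clause is free, so the lower quantifier may take scope over the higher one.
The sentence is scopally ambiguous between *three students* > *each essay* and *each essay* > *three students*.

Yes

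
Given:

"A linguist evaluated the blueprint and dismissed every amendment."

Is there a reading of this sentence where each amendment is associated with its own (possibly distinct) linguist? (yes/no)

That reading corresponds to *every amendment* > *a linguist*.
*every amendment* is embedded in one conjunct of the coordinate structure (*dismissed every amendment*).
QR out of a conjunct would have to apply non-ATB, which the CSC forbids.
There is no licit LF on which *every amendment* c-commands *a linguist*.

No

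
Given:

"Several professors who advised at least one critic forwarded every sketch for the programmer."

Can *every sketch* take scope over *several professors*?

Yes

The RC *who advised at least one critic* is an island, but *every sketch* is not inside it — it is the matrix object, a clausemate of *several professors*.
Clause-internal QR can adjoin the lower DP above the subject, yielding the inverse reading.
Both orderings are possible: *several professors* > *every sketch* and *every sketch* > *several professors*.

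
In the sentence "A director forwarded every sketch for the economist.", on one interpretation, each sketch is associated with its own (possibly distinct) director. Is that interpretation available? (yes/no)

The paraphrase describes the scope ordering *every sketch* > *a director*.
*every sketch* is the matrix object and *a director* the matrix subject; the two are clausemates.
Nothing blocks QR of the lower DP to a position above the higher one, so inverse scope is available.

Yes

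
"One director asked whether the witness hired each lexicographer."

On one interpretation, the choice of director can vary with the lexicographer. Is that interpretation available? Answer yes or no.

No

The described interpretation is the *each lexicographer* > *one director* scoping.
*each lexicographer* is embedded in the embedded question *whether the witness hired each lexicographer*.
QR across an interrogative CP boundary is ruled out as a wh-island violation.
*each lexicographer* is confined to the island and cannot take scope over *one director*.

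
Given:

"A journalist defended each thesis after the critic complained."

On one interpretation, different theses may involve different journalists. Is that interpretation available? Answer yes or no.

The paraphrase describes the scope ordering *each thesis* > *a journalist*.
The adjunct clause does not contain *each thesis*, which is the matrix object.
Nothing blocks QR of the lower DP to a position above the higher one, so inverse scope is available.
So *each thesis* > *a journalist* is among the available readings.

Yes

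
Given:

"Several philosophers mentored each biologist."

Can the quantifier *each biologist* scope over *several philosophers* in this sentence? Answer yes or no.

*several philosophers* and *each biologist* are co-arguments of the matrix verb, with nothing but a clause-internal boundary between them.
With no island boundary between them, the object can take inverse scope over the subject via ordinary QR within the clause.
Both orderings are possible: *several philosophers* > *each biologist* and *each biologist* > *several philosophers*.

Yes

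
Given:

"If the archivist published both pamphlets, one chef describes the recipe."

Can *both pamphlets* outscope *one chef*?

*both pamphlets* is embedded in the adjunct clause *if the archivist published both pamphlets*.
Adverbial clauses are not L-marked, so they are barriers for QR — the quantifier cannot escape the adjunct.
*both pamphlets* is confined to the island and cannot take scope over *one chef*.

No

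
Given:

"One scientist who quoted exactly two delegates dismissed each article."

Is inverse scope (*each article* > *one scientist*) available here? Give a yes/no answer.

The relative clause *who quoted exactly two delegates* modifies *one scientist*, but *each article* is not inside that relative clause — it is an argument of the matrix verb.
No island intervenes, so both surface and inverse scope are derivable.
The sentence is scopally ambiguous between *one scientist* > *each article* and *each article* > *one scientist*.

Yes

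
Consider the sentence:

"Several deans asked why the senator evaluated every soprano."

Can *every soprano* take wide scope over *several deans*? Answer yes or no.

No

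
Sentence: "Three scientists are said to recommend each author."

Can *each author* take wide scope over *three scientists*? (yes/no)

Yes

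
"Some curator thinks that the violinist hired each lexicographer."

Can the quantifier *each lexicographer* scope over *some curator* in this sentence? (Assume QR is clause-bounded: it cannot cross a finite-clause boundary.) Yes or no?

The DP *each lexicographer* is contained in the finite complement clause *that the violinist hired each lexicographer*.
QR is clause-bounded, so the finite complement is a scope island for the embedded quantifier.
There is no licit LF on which *each lexicographer* c-commands *some curator*.

No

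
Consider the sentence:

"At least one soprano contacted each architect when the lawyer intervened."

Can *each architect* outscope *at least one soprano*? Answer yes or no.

The adjunct clause does not contain *each architect*, which is the matrix object.
Since no island is crossed, the inverse ordering is licensed alongside surface scope.
So *each architect* > *at least one soprano* is among the available readings.

Yes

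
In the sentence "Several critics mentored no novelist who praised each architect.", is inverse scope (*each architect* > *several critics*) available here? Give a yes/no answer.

*each architect* is embedded in the relative clause *who praised each architect* modifying *no novelist*.
Relative clauses block scope extraction: QR cannot target a position outside the modified NP.
So the wide-scope reading for *each architect* is blocked.

No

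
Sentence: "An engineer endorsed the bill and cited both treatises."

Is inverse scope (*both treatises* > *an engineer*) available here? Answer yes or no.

*both treatises* occurs within one conjunct of the coordinate structure (*cited both treatises*).
A quantifier cannot raise out of one conjunct of a coordination across the whole coordinate structure — the CSC applies to QR.
So the wide-scope reading for *both treatises* is blocked.

No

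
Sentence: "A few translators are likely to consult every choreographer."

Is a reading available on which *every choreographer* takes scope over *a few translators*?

Raising constructions are monoclausal for scope purposes; *every choreographer* is not separated from *a few translators* by any island.
Clause-internal QR can adjoin the lower DP above the subject, yielding the inverse reading.
Both orderings are possible: *a few translators* > *every choreographer* and *every choreographer* > *a few translators*.

Yes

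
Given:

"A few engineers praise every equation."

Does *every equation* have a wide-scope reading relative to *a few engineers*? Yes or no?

Yes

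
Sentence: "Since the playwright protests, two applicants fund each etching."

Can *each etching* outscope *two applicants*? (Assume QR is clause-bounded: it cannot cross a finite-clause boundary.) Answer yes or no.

The adjunct clause does not contain *each etching*, which is the matrix object.
Since no island is crossed, the inverse ordering is licensed alongside surface scope.

Yes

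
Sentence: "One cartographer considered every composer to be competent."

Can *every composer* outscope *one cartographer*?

*every composer* is an ECM subject; ECM complements are not islands, and the embedded quantifier may take matrix scope.
No island intervenes, so both surface and inverse scope are derivable.
So *every composer* > *one cartographer* is among the available readings.

Yes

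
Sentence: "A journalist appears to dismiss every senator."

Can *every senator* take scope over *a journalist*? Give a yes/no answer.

Yes

*every senator* is the object of the infinitival complement of a raising predicate; raising infinitives are transparent for QR, so the two DPs are in effect clausemates.
Ordinary QR to a clause-peripheral position gives the wide-scope LF for the lower DP.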